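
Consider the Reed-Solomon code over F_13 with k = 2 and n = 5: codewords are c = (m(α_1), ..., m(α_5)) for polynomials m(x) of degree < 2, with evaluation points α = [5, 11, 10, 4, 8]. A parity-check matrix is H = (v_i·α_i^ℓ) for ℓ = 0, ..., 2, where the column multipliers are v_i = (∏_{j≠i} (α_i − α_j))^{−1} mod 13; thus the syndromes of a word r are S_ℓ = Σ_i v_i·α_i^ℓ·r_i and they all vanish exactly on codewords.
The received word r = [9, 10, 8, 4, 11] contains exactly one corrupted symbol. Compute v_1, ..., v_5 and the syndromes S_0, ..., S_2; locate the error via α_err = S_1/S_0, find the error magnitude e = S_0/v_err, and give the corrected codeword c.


S = (4, 5, 3), error at position 2, error magnitude e = 10, c = [9, 0, 8, 4, 11].

Step 1: column multipliers v_i = (∏_{j≠i}(α_i − α_j))^{−1} mod 13.
  i = 1 (α = 5): (5−11)(5−10)(5−4)(5−8) = (−6)·(−5)·1·(−3) = −90 ≡ 1, so v_1 = 1^{−1} = 1 (mod 13).
  i = 2 (α = 11): (11−5)(11−10)(11−4)(11−8) = 6·1·7·3 = 126 ≡ 9, so v_2 = 9^{−1} = 3 (mod 13).
  i = 3 (α = 10): (10−5)(10−11)(10−4)(10−8) = 5·(−1)·6·2 = −60 ≡ 5, so v_3 = 5^{−1} = 8 (mod 13).
  i = 4 (α = 4): (4−5)(4−11)(4−10)(4−8) = (−1)·(−7)·(−6)·(−4) = 168 ≡ 12, so v_4 = 12^{−1} = 12 (mod 13).
  i = 5 (α = 8): (8−5)(8−11)(8−10)(8−4) = 3·(−3)·(−2)·4 = 72 ≡ 7, so v_5 = 7^{−1} = 2 (mod 13).
  v = [1, 3, 8, 12, 2].
Step 2: syndromes of r = [9, 10, 8, 4, 11] (all sums mod 13).
  S_0 = Σ v_i r_i = 1·9 + 3·10 + 8·8 + 12·4 + 2·11 = 173 ≡ 4.
  S_1 = Σ v_i α_i r_i = 1·5·9 + 3·11·10 + 8·10·8 + 12·4·4 + 2·8·11 = 1383 ≡ 5.
  α_i^2 mod 13 = [12, 4, 9, 3, 12].
  S_2 = Σ v_i α_i^2 r_i = 1·12·9 + 3·4·10 + 8·9·8 + 12·3·4 + 2·12·11 = 1212 ≡ 3.
  S = (4, 5, 3) ≠ 0, so r is not a codeword (an error is present).
Step 3: locate the error. For a single error e at position i, S_ℓ = v_i·e·α_i^ℓ, so α_err = S_1/S_0.
  S_0^{−1} = 4^{−1} = 10 (mod 13), so α_err = 5·10 = 50 ≡ 11 = α_2. Error position i = 2.
  Consistency check: S_2/S_1 = 3·8 = 24 ≡ 11 = α_err ✓ (single-error assumption holds).
Step 4: error magnitude e = S_0/v_2 = S_0·∏_{j≠2}(α_2 − α_j) = 4·9 = 36 ≡ 10 (mod 13).
Step 5: correct position 2: c_2 = r_2 − e = 10 − 10 ≡ 0 (mod 13). Hence c = [9, 0, 8, 4, 11].
  Check: interpolating c through the α_i gives m(x) = 10 + 5·x (degree < 2) with m(α_i) = c_i for every i, so c is indeed a codeword.


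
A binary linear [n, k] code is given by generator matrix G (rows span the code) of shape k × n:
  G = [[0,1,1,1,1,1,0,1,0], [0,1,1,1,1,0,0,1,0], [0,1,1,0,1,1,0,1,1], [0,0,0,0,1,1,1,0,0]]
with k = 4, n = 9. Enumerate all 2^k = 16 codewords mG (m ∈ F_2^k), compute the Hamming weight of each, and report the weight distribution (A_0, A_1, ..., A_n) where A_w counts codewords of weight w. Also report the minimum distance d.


Weight distribution: A_0 = 1, A_1 = 1, A_2 = 2, A_3 = 2, A_4 = 1, A_5 = 5, A_6 = 4. Minimum distance d = 1.

Enumerate all 2^4 = 16 messages m ∈ F_2^4.
For each, compute codeword c = mG in F_2^9, then tally its weight.
  m = 0000 → c = 000000000, weight = 0.
  m = 1000 → c = 011111010, weight = 6.
  m = 0100 → c = 011110010, weight = 5.
  m = 1100 → c = 000001000, weight = 1.
  m = 0010 → c = 011011011, weight = 6.
  m = 1010 → c = 000100001, weight = 2.
  m = 0110 → c = 000101001, weight = 3.
  m = 1110 → c = 011010011, weight = 5.
  m = 0001 → c = 000011100, weight = 3.
  m = 1001 → c = 011100110, weight = 5.
  m = 0101 → c = 011101110, weight = 6.
  m = 1101 → c = 000010100, weight = 2.
  m = 0011 → c = 011000111, weight = 5.
  m = 1011 → c = 000111101, weight = 5.
  m = 0111 → c = 000110101, weight = 4.
  m = 1111 → c = 011001111, weight = 6.
Tally weights:
  weight 0: 1 codewords.
  weight 1: 1 codewords.
  weight 2: 2 codewords.
  weight 3: 2 codewords.
  weight 4: 1 codewords.
  weight 5: 5 codewords.
  weight 6: 4 codewords.
Minimum distance d = smallest w > 0 with A_w > 0 = 1.
Sanity: Σ A_w = 16 = 2^4 = 16 ✓.


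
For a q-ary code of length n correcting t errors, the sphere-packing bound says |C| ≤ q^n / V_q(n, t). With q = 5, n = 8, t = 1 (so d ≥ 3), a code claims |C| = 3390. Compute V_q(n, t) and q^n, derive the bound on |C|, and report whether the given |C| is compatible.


V_q(n, t) = 33, q^n = 390625, Hamming bound = 11837, |C| = 3390 ≤ bound (satisfied).

Step 1: Compute V_q(n, t) = Σ_{j=0}^1 C(n, j) (q−1)^j.
  j = 0: C(8,0)·(4)^0 = 1·1 = 1.
  j = 1: C(8,1)·(4)^1 = 8·4 = 32.
  V_q(n, t) = 1 + 32 = 33.
Step 2: q^n = 5^8 = 390625.
Step 3: Hamming bound ⌊q^n / V_q(n,t)⌋ = ⌊390625/33⌋ = 11837.
Step 4: Compare |C| = 3390 to 11837: satisfied.
The claimed |C| lies below the Hamming bound.


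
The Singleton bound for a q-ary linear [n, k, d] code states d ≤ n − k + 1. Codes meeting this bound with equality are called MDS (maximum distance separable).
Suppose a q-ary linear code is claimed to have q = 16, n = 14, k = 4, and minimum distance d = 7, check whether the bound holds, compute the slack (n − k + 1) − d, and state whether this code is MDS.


Singleton RHS = n − k + 1 = 11, slack = 4, bound satisfied, not MDS.

Singleton bound: d ≤ n − k + 1.
Here n = 14, k = 4, so n − k + 1 = 11.
Given d = 7, check d ≤ 11: YES.
Slack = (n − k + 1) − d = 4.
The code is NOT MDS (slack = 4 > 0).
Description: the claimed parameters are [14, 4, 7]_16; such a code would be non-MDS.


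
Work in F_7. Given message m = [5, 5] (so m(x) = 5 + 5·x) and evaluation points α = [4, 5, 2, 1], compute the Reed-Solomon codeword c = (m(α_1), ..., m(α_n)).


c = [4, 2, 1, 3]

Message polynomial: m(x) = 5 + 5·x (mod 7).
For each evaluation point α_i, compute m(α_i) mod 7:
  α_1 = 4: Horner steps 5 → 4, so m(4) = 4.
  α_2 = 5: Horner steps 5 → 2, so m(5) = 2.
  α_3 = 2: Horner steps 5 → 1, so m(2) = 1.
  α_4 = 1: Horner steps 5 → 3, so m(1) = 3.
Codeword c = [4, 2, 1, 3] ∈ F_7^4.


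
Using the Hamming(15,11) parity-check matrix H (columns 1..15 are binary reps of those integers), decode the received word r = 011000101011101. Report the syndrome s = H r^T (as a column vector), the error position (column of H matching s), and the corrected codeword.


s = (1, 0, 1, 0)^T, error position = 10, corrected codeword c = 011000101111101

Compute s = H r^T mod 2 one row at a time:
  s_1 = 0 + 1 + 0 + 1 + 1 + 1 + 0 + 1 = 5 ≡ 1 (mod 2).
  s_2 = 0 + 0 + 0 + 1 + 1 + 1 + 0 + 1 = 4 ≡ 0 (mod 2).
  s_3 = 1 + 1 + 0 + 1 + 0 + 1 + 0 + 1 = 5 ≡ 1 (mod 2).
  s_4 = 0 + 1 + 0 + 1 + 1 + 1 + 1 + 1 = 6 ≡ 0 (mod 2).
s = (1, 0, 1, 0)^T — this equals column 10 of H (binary 1010), so error is at position 10.
Correct: flip bit 10 of r = 011000101011101 to get c = 011000101111101.


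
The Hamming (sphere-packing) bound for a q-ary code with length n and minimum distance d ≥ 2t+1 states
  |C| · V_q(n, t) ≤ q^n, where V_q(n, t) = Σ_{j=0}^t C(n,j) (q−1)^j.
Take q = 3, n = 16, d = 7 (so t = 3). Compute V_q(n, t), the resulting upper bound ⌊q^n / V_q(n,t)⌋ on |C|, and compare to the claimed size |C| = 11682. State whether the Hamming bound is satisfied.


V_q(n, t) = 4993, q^n = 43046721, Hamming bound = 8621, |C| = 11682 > bound (violated).

Step 1: Compute V_q(n, t) = Σ_{j=0}^3 C(n, j) (q−1)^j.
  j = 0: C(16,0)·(2)^0 = 1·1 = 1.
  j = 1: C(16,1)·(2)^1 = 16·2 = 32.
  j = 2: C(16,2)·(2)^2 = 120·4 = 480.
  j = 3: C(16,3)·(2)^3 = 560·8 = 4480.
  V_q(n, t) = 1 + 32 + 480 + 4480 = 4993.
Step 2: q^n = 3^16 = 43046721.
Step 3: Hamming bound ⌊q^n / V_q(n,t)⌋ = ⌊43046721/4993⌋ = 8621.
Step 4: Compare |C| = 11682 to 8621: violated.
The claimed |C| lies above the Hamming bound, so no 3-ary code of length 16 with d ≥ 7 can have 11682 codewords.


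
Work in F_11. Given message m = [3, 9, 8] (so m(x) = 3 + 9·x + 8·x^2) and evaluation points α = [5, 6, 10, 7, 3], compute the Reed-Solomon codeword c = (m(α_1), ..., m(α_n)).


c = [6, 4, 2, 7, 3]

Message polynomial: m(x) = 3 + 9·x + 8·x^2 (mod 11).
For each evaluation point α_i, compute m(α_i) mod 11:
  α_1 = 5: Horner steps 8 → 5 → 6, so m(5) = 6.
  α_2 = 6: Horner steps 8 → 2 → 4, so m(6) = 4.
  α_3 = 10: Horner steps 8 → 1 → 2, so m(10) = 2.
  α_4 = 7: Horner steps 8 → 10 → 7, so m(7) = 7.
  α_5 = 3: Horner steps 8 → 0 → 3, so m(3) = 3.
Codeword c = [6, 4, 2, 7, 3] ∈ F_11^5.


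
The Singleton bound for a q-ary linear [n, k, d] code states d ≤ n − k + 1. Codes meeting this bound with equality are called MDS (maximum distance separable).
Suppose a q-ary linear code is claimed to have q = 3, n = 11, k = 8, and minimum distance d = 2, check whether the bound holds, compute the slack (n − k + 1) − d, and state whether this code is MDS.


Singleton RHS = n − k + 1 = 4, slack = 2, bound satisfied, not MDS.

Singleton bound: d ≤ n − k + 1.
Here n = 11, k = 8, so n − k + 1 = 4.
Given d = 2, check d ≤ 4: YES.
Slack = (n − k + 1) − d = 2.
The code is NOT MDS (slack = 2 > 0).
Description: the claimed parameters are [11, 8, 2]_3; such a code would be non-MDS.


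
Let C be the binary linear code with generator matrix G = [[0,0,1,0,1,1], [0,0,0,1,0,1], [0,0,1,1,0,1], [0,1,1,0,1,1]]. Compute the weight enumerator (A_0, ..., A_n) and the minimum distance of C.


Weight distribution: A_0 = 1, A_1 = 2, A_2 = 4, A_3 = 6, A_4 = 3. Minimum distance d = 1.

Enumerate all 2^4 = 16 messages m ∈ F_2^4.
For each, compute codeword c = mG in F_2^6, then tally its weight.
  m = 0000 → c = 000000, weight = 0.
  m = 1000 → c = 001011, weight = 3.
  m = 0100 → c = 000101, weight = 2.
  m = 1100 → c = 001110, weight = 3.
  m = 0010 → c = 001101, weight = 3.
  m = 1010 → c = 000110, weight = 2.
  m = 0110 → c = 001000, weight = 1.
  m = 1110 → c = 000011, weight = 2.
  m = 0001 → c = 011011, weight = 4.
  m = 1001 → c = 010000, weight = 1.
  m = 0101 → c = 011110, weight = 4.
  m = 1101 → c = 010101, weight = 3.
  m = 0011 → c = 010110, weight = 3.
  m = 1011 → c = 011101, weight = 4.
  m = 0111 → c = 010011, weight = 3.
  m = 1111 → c = 011000, weight = 2.
Tally weights:
  weight 0: 1 codewords.
  weight 1: 2 codewords.
  weight 2: 4 codewords.
  weight 3: 6 codewords.
  weight 4: 3 codewords.
Minimum distance d = smallest w > 0 with A_w > 0 = 1.
Sanity: Σ A_w = 16 = 2^4 = 16 ✓.


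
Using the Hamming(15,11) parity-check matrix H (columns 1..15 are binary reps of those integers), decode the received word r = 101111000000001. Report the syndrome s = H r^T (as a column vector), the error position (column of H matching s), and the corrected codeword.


s = (1, 0, 1, 0)^T, error position = 10, corrected codeword c = 101111000100001

Compute s = H r^T mod 2 one row at a time:
  s_1 = 0 + 0 + 0 + 0 + 0 + 0 + 0 + 1 = 1 ≡ 1 (mod 2).
  s_2 = 1 + 1 + 1 + 0 + 0 + 0 + 0 + 1 = 4 ≡ 0 (mod 2).
  s_3 = 0 + 1 + 1 + 0 + 0 + 0 + 0 + 1 = 3 ≡ 1 (mod 2).
  s_4 = 1 + 1 + 1 + 0 + 0 + 0 + 0 + 1 = 4 ≡ 0 (mod 2).
s = (1, 0, 1, 0)^T — this equals column 10 of H (binary 1010), so error is at position 10.
Correct: flip bit 10 of r = 101111000000001 to get c = 101111000100001.


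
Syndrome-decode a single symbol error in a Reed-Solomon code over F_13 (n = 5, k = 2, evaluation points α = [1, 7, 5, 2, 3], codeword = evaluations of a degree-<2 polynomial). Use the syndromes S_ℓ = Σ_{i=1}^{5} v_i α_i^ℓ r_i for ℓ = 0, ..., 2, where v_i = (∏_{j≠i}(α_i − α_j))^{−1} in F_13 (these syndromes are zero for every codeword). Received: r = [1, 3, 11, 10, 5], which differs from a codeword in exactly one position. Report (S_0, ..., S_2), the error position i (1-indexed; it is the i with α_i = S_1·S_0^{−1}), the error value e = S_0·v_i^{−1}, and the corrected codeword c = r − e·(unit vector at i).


S = (4, 12, 10), error at position 5, error magnitude e = 12, c = [1, 3, 11, 10, 6].

Step 1: column multipliers v_i = (∏_{j≠i}(α_i − α_j))^{−1} mod 13.
  i = 1 (α = 1): (1−7)(1−5)(1−2)(1−3) = (−6)·(−4)·(−1)·(−2) = 48 ≡ 9, so v_1 = 9^{−1} = 3 (mod 13).
  i = 2 (α = 7): (7−1)(7−5)(7−2)(7−3) = 6·2·5·4 = 240 ≡ 6, so v_2 = 6^{−1} = 11 (mod 13).
  i = 3 (α = 5): (5−1)(5−7)(5−2)(5−3) = 4·(−2)·3·2 = −48 ≡ 4, so v_3 = 4^{−1} = 10 (mod 13).
  i = 4 (α = 2): (2−1)(2−7)(2−5)(2−3) = 1·(−5)·(−3)·(−1) = −15 ≡ 11, so v_4 = 11^{−1} = 6 (mod 13).
  i = 5 (α = 3): (3−1)(3−7)(3−5)(3−2) = 2·(−4)·(−2)·1 = 16 ≡ 3, so v_5 = 3^{−1} = 9 (mod 13).
  v = [3, 11, 10, 6, 9].
Step 2: syndromes of r = [1, 3, 11, 10, 5] (all sums mod 13).
  S_0 = Σ v_i r_i = 3·1 + 11·3 + 10·11 + 6·10 + 9·5 = 251 ≡ 4.
  S_1 = Σ v_i α_i r_i = 3·1·1 + 11·7·3 + 10·5·11 + 6·2·10 + 9·3·5 = 1039 ≡ 12.
  α_i^2 mod 13 = [1, 10, 12, 4, 9].
  S_2 = Σ v_i α_i^2 r_i = 3·1·1 + 11·10·3 + 10·12·11 + 6·4·10 + 9·9·5 = 2298 ≡ 10.
  S = (4, 12, 10) ≠ 0, so r is not a codeword (an error is present).
Step 3: locate the error. For a single error e at position i, S_ℓ = v_i·e·α_i^ℓ, so α_err = S_1/S_0.
  S_0^{−1} = 4^{−1} = 10 (mod 13), so α_err = 12·10 = 120 ≡ 3 = α_5. Error position i = 5.
  Consistency check: S_2/S_1 = 10·12 = 120 ≡ 3 = α_err ✓ (single-error assumption holds).
Step 4: error magnitude e = S_0/v_5 = S_0·∏_{j≠5}(α_5 − α_j) = 4·3 = 12 ≡ 12 (mod 13).
Step 5: correct position 5: c_5 = r_5 − e = 5 − 12 ≡ 6 (mod 13). Hence c = [1, 3, 11, 10, 6].
  Check: interpolating c through the α_i gives m(x) = 5 + 9·x (degree < 2) with m(α_i) = c_i for every i, so c is indeed a codeword.


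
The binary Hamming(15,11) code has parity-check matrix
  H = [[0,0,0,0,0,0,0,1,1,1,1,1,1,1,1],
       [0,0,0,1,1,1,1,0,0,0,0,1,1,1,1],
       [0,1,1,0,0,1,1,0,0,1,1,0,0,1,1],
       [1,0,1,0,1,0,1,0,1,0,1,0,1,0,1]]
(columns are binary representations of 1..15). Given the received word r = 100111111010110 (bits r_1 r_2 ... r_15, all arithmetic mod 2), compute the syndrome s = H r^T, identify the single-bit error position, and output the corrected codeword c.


s = (1, 0, 0, 0)^T, error position = 8, corrected codeword c = 100111101010110

Compute s = H r^T mod 2 one row at a time:
  s_1 = 1 + 1 + 0 + 1 + 0 + 1 + 1 + 0 = 5 ≡ 1 (mod 2).
  s_2 = 1 + 1 + 1 + 1 + 0 + 1 + 1 + 0 = 6 ≡ 0 (mod 2).
  s_3 = 0 + 0 + 1 + 1 + 0 + 1 + 1 + 0 = 4 ≡ 0 (mod 2).
  s_4 = 1 + 0 + 1 + 1 + 1 + 1 + 1 + 0 = 6 ≡ 0 (mod 2).
s = (1, 0, 0, 0)^T — this equals column 8 of H (binary 1000), so error is at position 8.
Correct: flip bit 8 of r = 100111111010110 to get c = 100111101010110.


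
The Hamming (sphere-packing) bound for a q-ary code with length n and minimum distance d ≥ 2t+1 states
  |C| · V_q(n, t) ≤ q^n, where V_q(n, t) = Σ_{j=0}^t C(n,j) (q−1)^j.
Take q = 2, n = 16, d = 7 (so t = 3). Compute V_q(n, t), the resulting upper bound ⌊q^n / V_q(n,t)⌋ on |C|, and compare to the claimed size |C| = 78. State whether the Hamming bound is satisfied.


V_q(n, t) = 697, q^n = 65536, Hamming bound = 94, |C| = 78 ≤ bound (satisfied).

Step 1: Compute V_q(n, t) = Σ_{j=0}^3 C(n, j) (q−1)^j.
  j = 0: C(16,0)·(1)^0 = 1·1 = 1.
  j = 1: C(16,1)·(1)^1 = 16·1 = 16.
  j = 2: C(16,2)·(1)^2 = 120·1 = 120.
  j = 3: C(16,3)·(1)^3 = 560·1 = 560.
  V_q(n, t) = 1 + 16 + 120 + 560 = 697.
Step 2: q^n = 2^16 = 65536.
Step 3: Hamming bound ⌊q^n / V_q(n,t)⌋ = ⌊65536/697⌋ = 94.
Step 4: Compare |C| = 78 to 94: satisfied.
The claimed |C| lies below the Hamming bound.


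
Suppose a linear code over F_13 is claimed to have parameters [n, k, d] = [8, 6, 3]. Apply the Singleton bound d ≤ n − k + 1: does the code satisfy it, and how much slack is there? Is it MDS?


Singleton RHS = n − k + 1 = 3, slack = 0, bound satisfied, MDS.

Singleton bound: d ≤ n − k + 1.
Here n = 8, k = 6, so n − k + 1 = 3.
Given d = 3, check d ≤ 3: YES.
Slack = (n − k + 1) − d = 0.
The code is MDS (slack = 0).
Description: the claimed parameters are [8, 6, 3]_13; such a code would be MDS (meets Singleton bound).


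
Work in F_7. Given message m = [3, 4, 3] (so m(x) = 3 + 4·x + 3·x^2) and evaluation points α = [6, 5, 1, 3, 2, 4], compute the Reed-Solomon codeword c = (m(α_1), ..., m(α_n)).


c = [2, 0, 3, 0, 2, 4]

Message polynomial: m(x) = 3 + 4·x + 3·x^2 (mod 7).
For each evaluation point α_i, compute m(α_i) mod 7:
  α_1 = 6: Horner steps 3 → 1 → 2, so m(6) = 2.
  α_2 = 5: Horner steps 3 → 5 → 0, so m(5) = 0.
  α_3 = 1: Horner steps 3 → 0 → 3, so m(1) = 3.
  α_4 = 3: Horner steps 3 → 6 → 0, so m(3) = 0.
  α_5 = 2: Horner steps 3 → 3 → 2, so m(2) = 2.
  α_6 = 4: Horner steps 3 → 2 → 4, so m(4) = 4.
Codeword c = [2, 0, 3, 0, 2, 4] ∈ F_7^6.


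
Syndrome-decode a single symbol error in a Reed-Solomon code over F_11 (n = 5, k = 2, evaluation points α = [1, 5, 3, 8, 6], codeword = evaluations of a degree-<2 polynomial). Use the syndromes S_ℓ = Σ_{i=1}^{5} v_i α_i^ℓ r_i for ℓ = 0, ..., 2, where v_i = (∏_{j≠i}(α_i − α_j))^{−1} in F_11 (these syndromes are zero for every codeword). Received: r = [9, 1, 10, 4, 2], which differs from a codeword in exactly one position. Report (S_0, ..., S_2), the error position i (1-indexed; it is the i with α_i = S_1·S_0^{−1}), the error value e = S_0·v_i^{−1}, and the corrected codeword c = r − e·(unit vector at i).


S = (9, 9, 9), error at position 1, error magnitude e = 1, c = [8, 1, 10, 4, 2].

Step 1: column multipliers v_i = (∏_{j≠i}(α_i − α_j))^{−1} mod 11.
  i = 1 (α = 1): (1−5)(1−3)(1−8)(1−6) = (−4)·(−2)·(−7)·(−5) = 280 ≡ 5, so v_1 = 5^{−1} = 9 (mod 11).
  i = 2 (α = 5): (5−1)(5−3)(5−8)(5−6) = 4·2·(−3)·(−1) = 24 ≡ 2, so v_2 = 2^{−1} = 6 (mod 11).
  i = 3 (α = 3): (3−1)(3−5)(3−8)(3−6) = 2·(−2)·(−5)·(−3) = −60 ≡ 6, so v_3 = 6^{−1} = 2 (mod 11).
  i = 4 (α = 8): (8−1)(8−5)(8−3)(8−6) = 7·3·5·2 = 210 ≡ 1, so v_4 = 1^{−1} = 1 (mod 11).
  i = 5 (α = 6): (6−1)(6−5)(6−3)(6−8) = 5·1·3·(−2) = −30 ≡ 3, so v_5 = 3^{−1} = 4 (mod 11).
  v = [9, 6, 2, 1, 4].
Step 2: syndromes of r = [9, 1, 10, 4, 2] (all sums mod 11).
  S_0 = Σ v_i r_i = 9·9 + 6·1 + 2·10 + 1·4 + 4·2 = 119 ≡ 9.
  S_1 = Σ v_i α_i r_i = 9·1·9 + 6·5·1 + 2·3·10 + 1·8·4 + 4·6·2 = 251 ≡ 9.
  α_i^2 mod 11 = [1, 3, 9, 9, 3].
  S_2 = Σ v_i α_i^2 r_i = 9·1·9 + 6·3·1 + 2·9·10 + 1·9·4 + 4·3·2 = 339 ≡ 9.
  S = (9, 9, 9) ≠ 0, so r is not a codeword (an error is present).
Step 3: locate the error. For a single error e at position i, S_ℓ = v_i·e·α_i^ℓ, so α_err = S_1/S_0.
  S_0^{−1} = 9^{−1} = 5 (mod 11), so α_err = 9·5 = 45 ≡ 1 = α_1. Error position i = 1.
  Consistency check: S_2/S_1 = 9·5 = 45 ≡ 1 = α_err ✓ (single-error assumption holds).
Step 4: error magnitude e = S_0/v_1 = S_0·∏_{j≠1}(α_1 − α_j) = 9·5 = 45 ≡ 1 (mod 11).
Step 5: correct position 1: c_1 = r_1 − e = 9 − 1 ≡ 8 (mod 11). Hence c = [8, 1, 10, 4, 2].
  Check: interpolating c through the α_i gives m(x) = 7 + 1·x (degree < 2) with m(α_i) = c_i for every i, so c is indeed a codeword.


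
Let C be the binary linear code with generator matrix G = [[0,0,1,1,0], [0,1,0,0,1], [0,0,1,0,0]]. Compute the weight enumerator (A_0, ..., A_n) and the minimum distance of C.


Weight distribution: A_0 = 1, A_1 = 2, A_2 = 2, A_3 = 2, A_4 = 1. Minimum distance d = 1.

Enumerate all 2^3 = 8 messages m ∈ F_2^3.
For each, compute codeword c = mG in F_2^5, then tally its weight.
  m = 000 → c = 00000, weight = 0.
  m = 100 → c = 00110, weight = 2.
  m = 010 → c = 01001, weight = 2.
  m = 110 → c = 01111, weight = 4.
  m = 001 → c = 00100, weight = 1.
  m = 101 → c = 00010, weight = 1.
  m = 011 → c = 01101, weight = 3.
  m = 111 → c = 01011, weight = 3.
Tally weights:
  weight 0: 1 codewords.
  weight 1: 2 codewords.
  weight 2: 2 codewords.
  weight 3: 2 codewords.
  weight 4: 1 codewords.
Minimum distance d = smallest w > 0 with A_w > 0 = 1.
Sanity: Σ A_w = 8 = 2^3 = 8 ✓.


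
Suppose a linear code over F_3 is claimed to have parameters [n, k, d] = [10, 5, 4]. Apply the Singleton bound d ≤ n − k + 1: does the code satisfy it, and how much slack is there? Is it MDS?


Singleton RHS = n − k + 1 = 6, slack = 2, bound satisfied, not MDS.

Singleton bound: d ≤ n − k + 1.
Here n = 10, k = 5, so n − k + 1 = 6.
Given d = 4, check d ≤ 6: YES.
Slack = (n − k + 1) − d = 2.
The code is NOT MDS (slack = 2 > 0).
Description: the claimed parameters are [10, 5, 4]_3; such a code would be non-MDS.


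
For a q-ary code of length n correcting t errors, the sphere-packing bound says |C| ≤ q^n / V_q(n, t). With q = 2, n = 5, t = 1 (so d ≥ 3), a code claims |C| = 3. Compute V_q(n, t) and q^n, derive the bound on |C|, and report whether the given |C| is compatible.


V_q(n, t) = 6, q^n = 32, Hamming bound = 5, |C| = 3 ≤ bound (satisfied).

Step 1: Compute V_q(n, t) = Σ_{j=0}^1 C(n, j) (q−1)^j.
  j = 0: C(5,0)·(1)^0 = 1·1 = 1.
  j = 1: C(5,1)·(1)^1 = 5·1 = 5.
  V_q(n, t) = 1 + 5 = 6.
Step 2: q^n = 2^5 = 32.
Step 3: Hamming bound ⌊q^n / V_q(n,t)⌋ = ⌊32/6⌋ = 5.
Step 4: Compare |C| = 3 to 5: satisfied.
The claimed |C| lies below the Hamming bound.


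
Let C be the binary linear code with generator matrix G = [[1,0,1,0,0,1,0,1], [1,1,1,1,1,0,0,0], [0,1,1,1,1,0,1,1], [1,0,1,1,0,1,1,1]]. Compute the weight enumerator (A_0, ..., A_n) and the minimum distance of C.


Weight distribution: A_0 = 1, A_2 = 1, A_3 = 4, A_4 = 3, A_5 = 4, A_6 = 3. Minimum distance d = 2.

Enumerate all 2^4 = 16 messages m ∈ F_2^4.
For each, compute codeword c = mG in F_2^8, then tally its weight.
  m = 0000 → c = 00000000, weight = 0.
  m = 1000 → c = 10100101, weight = 4.
  m = 0100 → c = 11111000, weight = 5.
  m = 1100 → c = 01011101, weight = 5.
  m = 0010 → c = 01111011, weight = 6.
  m = 1010 → c = 11011110, weight = 6.
  m = 0110 → c = 10000011, weight = 3.
  m = 1110 → c = 00100110, weight = 3.
  m = 0001 → c = 10110111, weight = 6.
  m = 1001 → c = 00010010, weight = 2.
  m = 0101 → c = 01001111, weight = 5.
  m = 1101 → c = 11101010, weight = 5.
  m = 0011 → c = 11001100, weight = 4.
  m = 1011 → c = 01101001, weight = 4.
  m = 0111 → c = 00110100, weight = 3.
  m = 1111 → c = 10010001, weight = 3.
Tally weights:
  weight 0: 1 codewords.
  weight 2: 1 codewords.
  weight 3: 4 codewords.
  weight 4: 3 codewords.
  weight 5: 4 codewords.
  weight 6: 3 codewords.
Minimum distance d = smallest w > 0 with A_w > 0 = 2.
Sanity: Σ A_w = 16 = 2^4 = 16 ✓.


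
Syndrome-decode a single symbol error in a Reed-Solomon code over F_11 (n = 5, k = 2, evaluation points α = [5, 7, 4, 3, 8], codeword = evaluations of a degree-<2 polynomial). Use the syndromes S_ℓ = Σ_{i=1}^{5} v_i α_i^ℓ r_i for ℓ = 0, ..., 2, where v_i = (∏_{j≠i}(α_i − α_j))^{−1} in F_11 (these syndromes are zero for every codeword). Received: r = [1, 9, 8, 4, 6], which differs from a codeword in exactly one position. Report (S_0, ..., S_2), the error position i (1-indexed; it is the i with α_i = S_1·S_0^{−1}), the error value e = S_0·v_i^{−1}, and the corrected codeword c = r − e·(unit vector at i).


S = (3, 2, 5), error at position 5, error magnitude e = 4, c = [1, 9, 8, 4, 2].

Step 1: column multipliers v_i = (∏_{j≠i}(α_i − α_j))^{−1} mod 11.
  i = 1 (α = 5): (5−7)(5−4)(5−3)(5−8) = (−2)·1·2·(−3) = 12 ≡ 1, so v_1 = 1^{−1} = 1 (mod 11).
  i = 2 (α = 7): (7−5)(7−4)(7−3)(7−8) = 2·3·4·(−1) = −24 ≡ 9, so v_2 = 9^{−1} = 5 (mod 11).
  i = 3 (α = 4): (4−5)(4−7)(4−3)(4−8) = (−1)·(−3)·1·(−4) = −12 ≡ 10, so v_3 = 10^{−1} = 10 (mod 11).
  i = 4 (α = 3): (3−5)(3−7)(3−4)(3−8) = (−2)·(−4)·(−1)·(−5) = 40 ≡ 7, so v_4 = 7^{−1} = 8 (mod 11).
  i = 5 (α = 8): (8−5)(8−7)(8−4)(8−3) = 3·1·4·5 = 60 ≡ 5, so v_5 = 5^{−1} = 9 (mod 11).
  v = [1, 5, 10, 8, 9].
Step 2: syndromes of r = [1, 9, 8, 4, 6] (all sums mod 11).
  S_0 = Σ v_i r_i = 1·1 + 5·9 + 10·8 + 8·4 + 9·6 = 212 ≡ 3.
  S_1 = Σ v_i α_i r_i = 1·5·1 + 5·7·9 + 10·4·8 + 8·3·4 + 9·8·6 = 1168 ≡ 2.
  α_i^2 mod 11 = [3, 5, 5, 9, 9].
  S_2 = Σ v_i α_i^2 r_i = 1·3·1 + 5·5·9 + 10·5·8 + 8·9·4 + 9·9·6 = 1402 ≡ 5.
  S = (3, 2, 5) ≠ 0, so r is not a codeword (an error is present).
Step 3: locate the error. For a single error e at position i, S_ℓ = v_i·e·α_i^ℓ, so α_err = S_1/S_0.
  S_0^{−1} = 3^{−1} = 4 (mod 11), so α_err = 2·4 = 8 ≡ 8 = α_5. Error position i = 5.
  Consistency check: S_2/S_1 = 5·6 = 30 ≡ 8 = α_err ✓ (single-error assumption holds).
Step 4: error magnitude e = S_0/v_5 = S_0·∏_{j≠5}(α_5 − α_j) = 3·5 = 15 ≡ 4 (mod 11).
Step 5: correct position 5: c_5 = r_5 − e = 6 − 4 ≡ 2 (mod 11). Hence c = [1, 9, 8, 4, 2].
  Check: interpolating c through the α_i gives m(x) = 3 + 4·x (degree < 2) with m(α_i) = c_i for every i, so c is indeed a codeword.


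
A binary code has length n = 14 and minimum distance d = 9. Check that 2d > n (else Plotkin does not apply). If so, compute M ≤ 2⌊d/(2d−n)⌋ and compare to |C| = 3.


Plotkin bound M ≤ 4; given |C| = 3 ≤ bound (satisfied).

Check applicability: 2d = 18, n = 14.
2d − n = 4 > 0, so Plotkin applies.
Compute d/(2d−n) = 9/4 ≈ 2.2500.
⌊d/(2d−n)⌋ = 2.
Plotkin bound: M ≤ 2·2 = 4.
Given |C| = 3, check: satisfied.
This |C| is below the Plotkin bound.


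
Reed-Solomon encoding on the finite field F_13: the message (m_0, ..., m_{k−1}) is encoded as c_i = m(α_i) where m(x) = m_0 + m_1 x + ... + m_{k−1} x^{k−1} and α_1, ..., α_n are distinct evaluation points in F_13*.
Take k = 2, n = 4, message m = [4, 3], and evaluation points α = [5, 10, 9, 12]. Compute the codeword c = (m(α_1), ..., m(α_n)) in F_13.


c = [6, 8, 5, 1]

Message polynomial: m(x) = 4 + 3·x (mod 13).
For each evaluation point α_i, compute m(α_i) mod 13:
  α_1 = 5: Horner steps 3 → 6, so m(5) = 6.
  α_2 = 10: Horner steps 3 → 8, so m(10) = 8.
  α_3 = 9: Horner steps 3 → 5, so m(9) = 5.
  α_4 = 12: Horner steps 3 → 1, so m(12) = 1.
Codeword c = [6, 8, 5, 1] ∈ F_13^4.


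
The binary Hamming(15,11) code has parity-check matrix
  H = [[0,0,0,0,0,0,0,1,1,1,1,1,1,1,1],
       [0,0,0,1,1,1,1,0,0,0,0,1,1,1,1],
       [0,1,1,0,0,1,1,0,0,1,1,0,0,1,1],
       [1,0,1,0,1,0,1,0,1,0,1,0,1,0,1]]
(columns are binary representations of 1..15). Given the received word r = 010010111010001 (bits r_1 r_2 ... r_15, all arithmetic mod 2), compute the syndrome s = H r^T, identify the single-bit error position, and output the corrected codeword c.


s = (0, 1, 0, 1)^T, error position = 5, corrected codeword c = 010000111010001

Compute s = H r^T mod 2 one row at a time:
  s_1 = 1 + 1 + 0 + 1 + 0 + 0 + 0 + 1 = 4 ≡ 0 (mod 2).
  s_2 = 0 + 1 + 0 + 1 + 0 + 0 + 0 + 1 = 3 ≡ 1 (mod 2).
  s_3 = 1 + 0 + 0 + 1 + 0 + 1 + 0 + 1 = 4 ≡ 0 (mod 2).
  s_4 = 0 + 0 + 1 + 1 + 1 + 1 + 0 + 1 = 5 ≡ 1 (mod 2).
s = (0, 1, 0, 1)^T — this equals column 5 of H (binary 0101), so error is at position 5.
Correct: flip bit 5 of r = 010010111010001 to get c = 010000111010001.


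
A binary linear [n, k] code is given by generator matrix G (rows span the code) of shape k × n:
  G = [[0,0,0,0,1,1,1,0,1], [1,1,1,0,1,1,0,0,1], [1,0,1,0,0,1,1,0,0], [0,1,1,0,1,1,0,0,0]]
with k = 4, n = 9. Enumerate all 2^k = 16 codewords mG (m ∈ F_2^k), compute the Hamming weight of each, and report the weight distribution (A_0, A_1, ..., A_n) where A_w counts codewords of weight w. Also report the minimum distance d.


Weight distribution: A_0 = 1, A_2 = 3, A_4 = 11, A_6 = 1. Minimum distance d = 2.

Enumerate all 2^4 = 16 messages m ∈ F_2^4.
For each, compute codeword c = mG in F_2^9, then tally its weight.
  m = 0000 → c = 000000000, weight = 0.
  m = 1000 → c = 000011101, weight = 4.
  m = 0100 → c = 111011001, weight = 6.
  m = 1100 → c = 111000100, weight = 4.
  m = 0010 → c = 101001100, weight = 4.
  m = 1010 → c = 101010001, weight = 4.
  m = 0110 → c = 010010101, weight = 4.
  m = 1110 → c = 010001000, weight = 2.
  m = 0001 → c = 011011000, weight = 4.
  m = 1001 → c = 011000101, weight = 4.
  m = 0101 → c = 100000001, weight = 2.
  m = 1101 → c = 100011100, weight = 4.
  m = 0011 → c = 110010100, weight = 4.
  m = 1011 → c = 110001001, weight = 4.
  m = 0111 → c = 001001101, weight = 4.
  m = 1111 → c = 001010000, weight = 2.
Tally weights:
  weight 0: 1 codewords.
  weight 2: 3 codewords.
  weight 4: 11 codewords.
  weight 6: 1 codewords.
Minimum distance d = smallest w > 0 with A_w > 0 = 2.
Sanity: Σ A_w = 16 = 2^4 = 16 ✓.


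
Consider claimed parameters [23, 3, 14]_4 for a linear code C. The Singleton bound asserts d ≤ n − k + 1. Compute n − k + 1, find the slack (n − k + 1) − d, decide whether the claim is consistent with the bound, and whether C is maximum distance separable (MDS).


Singleton RHS = n − k + 1 = 21, slack = 7, bound satisfied, not MDS.

Singleton bound: d ≤ n − k + 1.
Here n = 23, k = 3, so n − k + 1 = 21.
Given d = 14, check d ≤ 21: YES.
Slack = (n − k + 1) − d = 7.
The code is NOT MDS (slack = 7 > 0).
Description: the claimed parameters are [23, 3, 14]_4; such a code would be non-MDS.


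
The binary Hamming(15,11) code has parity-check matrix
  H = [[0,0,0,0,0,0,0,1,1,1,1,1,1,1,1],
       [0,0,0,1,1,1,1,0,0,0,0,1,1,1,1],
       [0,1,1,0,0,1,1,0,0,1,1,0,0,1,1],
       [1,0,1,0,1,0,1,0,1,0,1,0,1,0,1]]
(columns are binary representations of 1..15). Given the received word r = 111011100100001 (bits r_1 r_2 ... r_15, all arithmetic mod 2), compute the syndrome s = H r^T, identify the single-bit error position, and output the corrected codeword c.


s = (0, 0, 0, 1)^T, error position = 1, corrected codeword c = 011011100100001

Compute s = H r^T mod 2 one row at a time:
  s_1 = 0 + 0 + 1 + 0 + 0 + 0 + 0 + 1 = 2 ≡ 0 (mod 2).
  s_2 = 0 + 1 + 1 + 1 + 0 + 0 + 0 + 1 = 4 ≡ 0 (mod 2).
  s_3 = 1 + 1 + 1 + 1 + 1 + 0 + 0 + 1 = 6 ≡ 0 (mod 2).
  s_4 = 1 + 1 + 1 + 1 + 0 + 0 + 0 + 1 = 5 ≡ 1 (mod 2).
s = (0, 0, 0, 1)^T — this equals column 1 of H (binary 0001), so error is at position 1.
Correct: flip bit 1 of r = 111011100100001 to get c = 011011100100001.


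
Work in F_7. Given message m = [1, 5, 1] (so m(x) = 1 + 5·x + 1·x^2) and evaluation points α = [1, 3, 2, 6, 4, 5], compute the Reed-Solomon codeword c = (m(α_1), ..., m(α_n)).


c = [0, 4, 1, 4, 2, 2]

Message polynomial: m(x) = 1 + 5·x + 1·x^2 (mod 7).
For each evaluation point α_i, compute m(α_i) mod 7:
  α_1 = 1: Horner steps 1 → 6 → 0, so m(1) = 0.
  α_2 = 3: Horner steps 1 → 1 → 4, so m(3) = 4.
  α_3 = 2: Horner steps 1 → 0 → 1, so m(2) = 1.
  α_4 = 6: Horner steps 1 → 4 → 4, so m(6) = 4.
  α_5 = 4: Horner steps 1 → 2 → 2, so m(4) = 2.
  α_6 = 5: Horner steps 1 → 3 → 2, so m(5) = 2.
Codeword c = [0, 4, 1, 4, 2, 2] ∈ F_7^6.


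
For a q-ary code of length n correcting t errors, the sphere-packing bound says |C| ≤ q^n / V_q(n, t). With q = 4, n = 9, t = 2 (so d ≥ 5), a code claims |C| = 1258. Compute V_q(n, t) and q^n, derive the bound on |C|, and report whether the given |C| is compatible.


V_q(n, t) = 352, q^n = 262144, Hamming bound = 744, |C| = 1258 > bound (violated).

Step 1: Compute V_q(n, t) = Σ_{j=0}^2 C(n, j) (q−1)^j.
  j = 0: C(9,0)·(3)^0 = 1·1 = 1.
  j = 1: C(9,1)·(3)^1 = 9·3 = 27.
  j = 2: C(9,2)·(3)^2 = 36·9 = 324.
  V_q(n, t) = 1 + 27 + 324 = 352.
Step 2: q^n = 4^9 = 262144.
Step 3: Hamming bound ⌊q^n / V_q(n,t)⌋ = ⌊262144/352⌋ = 744.
Step 4: Compare |C| = 1258 to 744: violated.
The claimed |C| lies above the Hamming bound, so no 4-ary code of length 9 with d ≥ 5 can have 1258 codewords.


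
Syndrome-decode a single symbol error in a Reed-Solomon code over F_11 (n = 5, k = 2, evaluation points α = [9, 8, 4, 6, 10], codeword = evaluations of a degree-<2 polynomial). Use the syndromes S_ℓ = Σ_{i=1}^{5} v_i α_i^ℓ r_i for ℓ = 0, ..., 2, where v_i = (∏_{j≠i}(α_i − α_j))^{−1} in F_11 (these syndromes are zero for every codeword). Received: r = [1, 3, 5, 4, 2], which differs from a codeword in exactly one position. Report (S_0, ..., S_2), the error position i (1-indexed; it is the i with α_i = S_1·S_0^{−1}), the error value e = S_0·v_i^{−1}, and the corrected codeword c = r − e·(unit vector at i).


S = (10, 2, 7), error at position 1, error magnitude e = 4, c = [8, 3, 5, 4, 2].

Step 1: column multipliers v_i = (∏_{j≠i}(α_i − α_j))^{−1} mod 11.
  i = 1 (α = 9): (9−8)(9−4)(9−6)(9−10) = 1·5·3·(−1) = −15 ≡ 7, so v_1 = 7^{−1} = 8 (mod 11).
  i = 2 (α = 8): (8−9)(8−4)(8−6)(8−10) = (−1)·4·2·(−2) = 16 ≡ 5, so v_2 = 5^{−1} = 9 (mod 11).
  i = 3 (α = 4): (4−9)(4−8)(4−6)(4−10) = (−5)·(−4)·(−2)·(−6) = 240 ≡ 9, so v_3 = 9^{−1} = 5 (mod 11).
  i = 4 (α = 6): (6−9)(6−8)(6−4)(6−10) = (−3)·(−2)·2·(−4) = −48 ≡ 7, so v_4 = 7^{−1} = 8 (mod 11).
  i = 5 (α = 10): (10−9)(10−8)(10−4)(10−6) = 1·2·6·4 = 48 ≡ 4, so v_5 = 4^{−1} = 3 (mod 11).
  v = [8, 9, 5, 8, 3].
Step 2: syndromes of r = [1, 3, 5, 4, 2] (all sums mod 11).
  S_0 = Σ v_i r_i = 8·1 + 9·3 + 5·5 + 8·4 + 3·2 = 98 ≡ 10.
  S_1 = Σ v_i α_i r_i = 8·9·1 + 9·8·3 + 5·4·5 + 8·6·4 + 3·10·2 = 640 ≡ 2.
  α_i^2 mod 11 = [4, 9, 5, 3, 1].
  S_2 = Σ v_i α_i^2 r_i = 8·4·1 + 9·9·3 + 5·5·5 + 8·3·4 + 3·1·2 = 502 ≡ 7.
  S = (10, 2, 7) ≠ 0, so r is not a codeword (an error is present).
Step 3: locate the error. For a single error e at position i, S_ℓ = v_i·e·α_i^ℓ, so α_err = S_1/S_0.
  S_0^{−1} = 10^{−1} = 10 (mod 11), so α_err = 2·10 = 20 ≡ 9 = α_1. Error position i = 1.
  Consistency check: S_2/S_1 = 7·6 = 42 ≡ 9 = α_err ✓ (single-error assumption holds).
Step 4: error magnitude e = S_0/v_1 = S_0·∏_{j≠1}(α_1 − α_j) = 10·7 = 70 ≡ 4 (mod 11).
Step 5: correct position 1: c_1 = r_1 − e = 1 − 4 ≡ 8 (mod 11). Hence c = [8, 3, 5, 4, 2].
  Check: interpolating c through the α_i gives m(x) = 7 + 5·x (degree < 2) with m(α_i) = c_i for every i, so c is indeed a codeword.


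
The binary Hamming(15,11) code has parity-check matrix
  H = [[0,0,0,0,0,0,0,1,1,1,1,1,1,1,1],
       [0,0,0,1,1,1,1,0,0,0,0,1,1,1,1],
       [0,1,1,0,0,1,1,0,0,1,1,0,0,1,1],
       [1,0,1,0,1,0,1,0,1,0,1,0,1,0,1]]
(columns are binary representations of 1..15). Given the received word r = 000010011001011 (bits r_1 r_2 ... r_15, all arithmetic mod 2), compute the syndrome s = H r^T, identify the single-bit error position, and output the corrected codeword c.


s = (1, 0, 0, 1)^T, error position = 9, corrected codeword c = 000010010001011

Compute s = H r^T mod 2 one row at a time:
  s_1 = 1 + 1 + 0 + 0 + 1 + 0 + 1 + 1 = 5 ≡ 1 (mod 2).
  s_2 = 0 + 1 + 0 + 0 + 1 + 0 + 1 + 1 = 4 ≡ 0 (mod 2).
  s_3 = 0 + 0 + 0 + 0 + 0 + 0 + 1 + 1 = 2 ≡ 0 (mod 2).
  s_4 = 0 + 0 + 1 + 0 + 1 + 0 + 0 + 1 = 3 ≡ 1 (mod 2).
s = (1, 0, 0, 1)^T — this equals column 9 of H (binary 1001), so error is at position 9.
Correct: flip bit 9 of r = 000010011001011 to get c = 000010010001011.


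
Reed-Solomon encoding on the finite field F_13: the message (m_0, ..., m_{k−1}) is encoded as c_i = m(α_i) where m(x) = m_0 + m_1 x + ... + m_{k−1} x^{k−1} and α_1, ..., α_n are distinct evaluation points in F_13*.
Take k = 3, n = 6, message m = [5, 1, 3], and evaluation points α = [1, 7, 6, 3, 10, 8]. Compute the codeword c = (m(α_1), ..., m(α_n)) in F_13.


c = [9, 3, 2, 9, 3, 10]

Message polynomial: m(x) = 5 + 1·x + 3·x^2 (mod 13).
For each evaluation point α_i, compute m(α_i) mod 13:
  α_1 = 1: Horner steps 3 → 4 → 9, so m(1) = 9.
  α_2 = 7: Horner steps 3 → 9 → 3, so m(7) = 3.
  α_3 = 6: Horner steps 3 → 6 → 2, so m(6) = 2.
  α_4 = 3: Horner steps 3 → 10 → 9, so m(3) = 9.
  α_5 = 10: Horner steps 3 → 5 → 3, so m(10) = 3.
  α_6 = 8: Horner steps 3 → 12 → 10, so m(8) = 10.
Codeword c = [9, 3, 2, 9, 3, 10] ∈ F_13^6.


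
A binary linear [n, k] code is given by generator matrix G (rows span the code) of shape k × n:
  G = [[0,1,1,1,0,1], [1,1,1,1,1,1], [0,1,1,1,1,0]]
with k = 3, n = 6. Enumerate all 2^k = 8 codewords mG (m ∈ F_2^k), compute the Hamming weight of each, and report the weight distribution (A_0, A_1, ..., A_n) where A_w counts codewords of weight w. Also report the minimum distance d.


Weight distribution: A_0 = 1, A_2 = 3, A_4 = 3, A_6 = 1. Minimum distance d = 2.

Enumerate all 2^3 = 8 messages m ∈ F_2^3.
For each, compute codeword c = mG in F_2^6, then tally its weight.
  m = 000 → c = 000000, weight = 0.
  m = 100 → c = 011101, weight = 4.
  m = 010 → c = 111111, weight = 6.
  m = 110 → c = 100010, weight = 2.
  m = 001 → c = 011110, weight = 4.
  m = 101 → c = 000011, weight = 2.
  m = 011 → c = 100001, weight = 2.
  m = 111 → c = 111100, weight = 4.
Tally weights:
  weight 0: 1 codewords.
  weight 2: 3 codewords.
  weight 4: 3 codewords.
  weight 6: 1 codewords.
Minimum distance d = smallest w > 0 with A_w > 0 = 2.
Sanity: Σ A_w = 8 = 2^3 = 8 ✓.


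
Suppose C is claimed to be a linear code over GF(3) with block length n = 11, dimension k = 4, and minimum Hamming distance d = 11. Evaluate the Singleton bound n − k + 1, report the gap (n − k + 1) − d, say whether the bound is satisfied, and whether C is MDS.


Singleton RHS = n − k + 1 = 8, slack = -3, bound violated (no such code; not MDS).

Singleton bound: d ≤ n − k + 1.
Here n = 11, k = 4, so n − k + 1 = 8.
Given d = 11, check d ≤ 8: NO.
Slack = (n − k + 1) − d = -3.
The slack is negative: d = 11 exceeds n − k + 1 = 8 by 3, so the Singleton bound is violated and no linear [11, 4, 11]_3 code can exist. In particular it is not MDS (MDS requires d = n − k + 1 exactly).
Description: the claimed parameters are [11, 4, 11]_3; such a code would be impossible (violates the Singleton bound).


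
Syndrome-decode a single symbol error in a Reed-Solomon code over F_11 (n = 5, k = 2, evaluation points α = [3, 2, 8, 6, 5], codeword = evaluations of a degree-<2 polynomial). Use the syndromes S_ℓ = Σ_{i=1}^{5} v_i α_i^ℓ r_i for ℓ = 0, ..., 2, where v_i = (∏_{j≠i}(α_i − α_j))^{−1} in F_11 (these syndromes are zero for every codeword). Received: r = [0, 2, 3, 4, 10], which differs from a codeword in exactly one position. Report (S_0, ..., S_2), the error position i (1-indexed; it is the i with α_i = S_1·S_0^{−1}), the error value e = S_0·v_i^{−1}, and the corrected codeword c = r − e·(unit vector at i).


S = (3, 6, 1), error at position 2, error magnitude e = 7, c = [0, 6, 3, 4, 10].

Step 1: column multipliers v_i = (∏_{j≠i}(α_i − α_j))^{−1} mod 11.
  i = 1 (α = 3): (3−2)(3−8)(3−6)(3−5) = 1·(−5)·(−3)·(−2) = −30 ≡ 3, so v_1 = 3^{−1} = 4 (mod 11).
  i = 2 (α = 2): (2−3)(2−8)(2−6)(2−5) = (−1)·(−6)·(−4)·(−3) = 72 ≡ 6, so v_2 = 6^{−1} = 2 (mod 11).
  i = 3 (α = 8): (8−3)(8−2)(8−6)(8−5) = 5·6·2·3 = 180 ≡ 4, so v_3 = 4^{−1} = 3 (mod 11).
  i = 4 (α = 6): (6−3)(6−2)(6−8)(6−5) = 3·4·(−2)·1 = −24 ≡ 9, so v_4 = 9^{−1} = 5 (mod 11).
  i = 5 (α = 5): (5−3)(5−2)(5−8)(5−6) = 2·3·(−3)·(−1) = 18 ≡ 7, so v_5 = 7^{−1} = 8 (mod 11).
  v = [4, 2, 3, 5, 8].
Step 2: syndromes of r = [0, 2, 3, 4, 10] (all sums mod 11).
  S_0 = Σ v_i r_i = 4·0 + 2·2 + 3·3 + 5·4 + 8·10 = 113 ≡ 3.
  S_1 = Σ v_i α_i r_i = 4·3·0 + 2·2·2 + 3·8·3 + 5·6·4 + 8·5·10 = 600 ≡ 6.
  α_i^2 mod 11 = [9, 4, 9, 3, 3].
  S_2 = Σ v_i α_i^2 r_i = 4·9·0 + 2·4·2 + 3·9·3 + 5·3·4 + 8·3·10 = 397 ≡ 1.
  S = (3, 6, 1) ≠ 0, so r is not a codeword (an error is present).
Step 3: locate the error. For a single error e at position i, S_ℓ = v_i·e·α_i^ℓ, so α_err = S_1/S_0.
  S_0^{−1} = 3^{−1} = 4 (mod 11), so α_err = 6·4 = 24 ≡ 2 = α_2. Error position i = 2.
  Consistency check: S_2/S_1 = 1·2 = 2 ≡ 2 = α_err ✓ (single-error assumption holds).
Step 4: error magnitude e = S_0/v_2 = S_0·∏_{j≠2}(α_2 − α_j) = 3·6 = 18 ≡ 7 (mod 11).
Step 5: correct position 2: c_2 = r_2 − e = 2 − 7 ≡ 6 (mod 11). Hence c = [0, 6, 3, 4, 10].
  Check: interpolating c through the α_i gives m(x) = 7 + 5·x (degree < 2) with m(α_i) = c_i for every i, so c is indeed a codeword.
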